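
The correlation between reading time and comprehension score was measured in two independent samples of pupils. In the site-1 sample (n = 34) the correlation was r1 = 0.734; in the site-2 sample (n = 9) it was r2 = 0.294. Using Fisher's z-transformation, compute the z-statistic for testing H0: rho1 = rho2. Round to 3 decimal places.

1.422

z1 = atanh(0.734) = 0.937345,  z2 = atanh(0.294) = 0.302939
SE = √(1/(n1−3) + 1/(n2−3)) = √(1/31 + 1/6) = √(0.0322581 + 0.1666667) = √0.1989248 = 0.446010
z = (z1 − z2)/SE = (0.937345 − 0.302939) / 0.446010 = 0.634406 / 0.446010 = 1.422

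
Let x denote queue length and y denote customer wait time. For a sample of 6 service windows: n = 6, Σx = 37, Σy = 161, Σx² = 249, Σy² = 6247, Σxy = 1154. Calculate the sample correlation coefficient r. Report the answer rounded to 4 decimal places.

0.8044

S_xy = nΣxy − ΣxΣy = 6·1154 − 37·161 = 6924 − 5957 = 967
S_xx = nΣx² − (Σx)² = 6·249 − 37² = 1494 − 1369 = 125
S_yy = nΣy² − (Σy)² = 6·6247 − 161² = 37482 − 25921 = 11561
r = S_xy / √(S_xx·S_yy) = 967 / √(125·11561) = 967 / √1445125 = 967 / 1202.1335 = 0.8044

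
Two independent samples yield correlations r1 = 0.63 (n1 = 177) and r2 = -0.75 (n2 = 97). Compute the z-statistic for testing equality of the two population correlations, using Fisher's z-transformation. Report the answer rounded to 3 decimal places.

z1 = atanh(0.63) = 0.741416,  z2 = atanh(-0.75) = -0.972955
SE = √(1/(n1−3) + 1/(n2−3)) = √(1/174 + 1/94) = √(0.0057471 + 0.0106383) = √0.0163854 = 0.128005
z = (z1 − z2)/SE = (0.741416 − (-0.972955)) / 0.128005 = 1.714371 / 0.128005 = 13.393

13.393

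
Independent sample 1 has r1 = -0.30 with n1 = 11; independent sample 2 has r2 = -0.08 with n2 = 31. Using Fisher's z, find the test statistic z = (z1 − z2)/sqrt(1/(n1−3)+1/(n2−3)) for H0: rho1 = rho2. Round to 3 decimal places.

z1 = atanh(-0.30) = -0.309520,  z2 = atanh(-0.08) = -0.080171
SE = √(1/(n1−3) + 1/(n2−3)) = √(1/8 + 1/28) = √(0.1250000 + 0.0357143) = √0.1607143 = 0.400892
z = (z1 − z2)/SE = (-0.309520 − (-0.080171)) / 0.400892 = -0.229349 / 0.400892 = -0.572

-0.572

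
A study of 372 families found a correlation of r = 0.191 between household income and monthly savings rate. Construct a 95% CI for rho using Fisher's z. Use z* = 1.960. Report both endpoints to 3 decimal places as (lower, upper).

(0.091, 0.287)

Fisher z: z_r = atanh(r) = ½·ln((1+0.191)/(1−0.191)) = 0.193375
SE(z) = 1/√(n−3) = 1/√369 = 0.052058
95% ⇒ z* = 1.960; margin = 1.960·0.052058 = 0.102034
CI on z-scale: (0.091341, 0.295409)
Back-transform: tanh(0.091341) = 0.091088, tanh(0.295409) = 0.287106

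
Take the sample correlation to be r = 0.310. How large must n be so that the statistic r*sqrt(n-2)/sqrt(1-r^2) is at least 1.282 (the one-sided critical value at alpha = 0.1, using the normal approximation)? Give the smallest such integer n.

Need r·√(n−2)/√(1−r²) ≥ 1.282
√(n−2) ≥ 1.282·√(1−0.096100) / 0.310 = 1.282·0.950737 / 0.310 = 3.9318
n−2 ≥ 15.4591  ⇒  n ≥ 17.4591
Smallest integer n = 18

18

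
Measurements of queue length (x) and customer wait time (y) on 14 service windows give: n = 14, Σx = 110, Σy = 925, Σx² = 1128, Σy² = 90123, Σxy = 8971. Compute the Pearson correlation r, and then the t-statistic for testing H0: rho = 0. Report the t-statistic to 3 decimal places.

S_xy = nΣxy − ΣxΣy = 14·8971 − 110·925 = 125594 − 101750 = 23844
S_xx = nΣx² − (Σx)² = 14·1128 − 110² = 15792 − 12100 = 3692
S_yy = nΣy² − (Σy)² = 14·90123 − 925² = 1261722 − 855625 = 406097
r = S_xy / √(S_xx·S_yy) = 23844 / √(3692·406097) = 23844 / √1499310124 = 23844 / 38720.9262 = 0.6158
t = r·√(n−2)/√(1−r²) = 0.6158·√12 / √(1−0.379210) = 2.133194 / 0.787902 = 2.707

2.707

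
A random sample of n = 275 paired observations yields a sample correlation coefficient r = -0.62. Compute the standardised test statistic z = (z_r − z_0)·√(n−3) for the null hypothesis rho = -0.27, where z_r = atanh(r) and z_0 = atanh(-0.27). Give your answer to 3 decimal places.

z_r = atanh(-0.62) = -0.725005,  z_0 = atanh(-0.27) = -0.276864
SE = 1/√(n−3) = 1/√272 = 0.060634
z = (z_r − z_0)/SE = (-0.725005 − (-0.276864)) / 0.060634 = -0.448141 / 0.060634 = -7.391

-7.391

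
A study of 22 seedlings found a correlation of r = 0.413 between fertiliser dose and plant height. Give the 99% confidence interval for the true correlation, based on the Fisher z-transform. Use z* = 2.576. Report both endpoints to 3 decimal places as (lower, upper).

(-0.151, 0.774)

Fisher z: z_r = atanh(r) = ½·ln((1+0.413)/(1−0.413)) = 0.439223
SE(z) = 1/√(n−3) = 1/√19 = 0.229416
99% ⇒ z* = 2.576; margin = 2.576·0.229416 = 0.590976
CI on z-scale: (-0.151753, 1.030199)
Back-transform: tanh(-0.151753) = -0.150599, tanh(1.030199) = 0.773988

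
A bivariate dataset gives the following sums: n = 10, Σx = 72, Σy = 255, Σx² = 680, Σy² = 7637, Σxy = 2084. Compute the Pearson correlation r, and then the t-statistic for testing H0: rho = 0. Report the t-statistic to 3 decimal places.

Numerator: nΣxy − (Σx)(Σy) = 10·2084 − (72)(255) = 2480
Denominator: √[(nΣx²−(Σx)²)(nΣy²−(Σy)²)]
  nΣx²−(Σx)² = 10·680 − 5184 = 1616;  nΣy²−(Σy)² = 10·7637 − 65025 = 11345
  √(1616·11345) = √18333520 = 4281.7660
r = 2480 / 4281.7660 = 0.5792
t = r·√(n−2)/√(1−r²) = 0.5792·√8 / √(1−0.335473) = 1.638225 / 0.815185 = 2.010

2.010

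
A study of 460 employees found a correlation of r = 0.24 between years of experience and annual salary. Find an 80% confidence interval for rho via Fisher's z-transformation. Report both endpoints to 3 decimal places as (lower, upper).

(0.183, 0.296)

z_r = atanh(0.24) = 0.244774;  SE = 1/√(n−3) = 1/√457 = 0.046778
z-limits: 0.244774 ± 1.282·0.046778 = 0.244774 ± 0.059969 = [0.184805, 0.304743]
ρ-limits: (tanh 0.184805, tanh 0.304743) = (0.183, 0.296)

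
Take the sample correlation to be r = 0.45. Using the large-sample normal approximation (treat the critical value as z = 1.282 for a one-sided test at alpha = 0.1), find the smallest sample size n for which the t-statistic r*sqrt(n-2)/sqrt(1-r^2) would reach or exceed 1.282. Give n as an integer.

9

Need r·√(n−2)/√(1−r²) ≥ 1.282
√(n−2) ≥ 1.282·√(1−0.2025) / 0.45 = 1.282·0.893029 / 0.45 = 2.5441
n−2 ≥ 6.4724  ⇒  n ≥ 8.4724
Smallest integer n = 9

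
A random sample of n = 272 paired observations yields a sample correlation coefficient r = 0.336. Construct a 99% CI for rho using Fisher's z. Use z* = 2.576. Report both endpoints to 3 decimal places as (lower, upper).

(0.190, 0.467)

z_r = atanh(0.336) = 0.349577;  SE = 1/√(n−3) = 1/√269 = 0.060971
z-limits: 0.349577 ± 2.576·0.060971 = 0.349577 ± 0.157061 = [0.192516, 0.506638]
ρ-limits: (tanh 0.192516, tanh 0.506638) = (0.190, 0.467)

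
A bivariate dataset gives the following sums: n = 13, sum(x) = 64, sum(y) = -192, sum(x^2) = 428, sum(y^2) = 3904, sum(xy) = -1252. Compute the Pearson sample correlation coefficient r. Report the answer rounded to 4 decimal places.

-0.8832

Numerator: nΣxy − (Σx)(Σy) = 13·(-1252) − (64)(-192) = -3988
Denominator: √[(nΣx²−(Σx)²)(nΣy²−(Σy)²)]
  nΣx²−(Σx)² = 13·428 − 4096 = 1468;  nΣy²−(Σy)² = 13·3904 − 36864 = 13888
  √(1468·13888) = √20387584 = 4515.2612
r = -3988 / 4515.2612 = -0.8832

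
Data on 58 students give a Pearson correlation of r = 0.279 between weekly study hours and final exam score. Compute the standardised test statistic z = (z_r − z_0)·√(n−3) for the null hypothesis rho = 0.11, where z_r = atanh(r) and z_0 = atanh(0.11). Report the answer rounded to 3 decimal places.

Fisher z: atanh(0.279) = 0.286597, atanh(0.11) = 0.110447
z = (z_r − z_0)·√(n−3) = (0.286597 − 0.110447)·√55 = 0.176150 · 7.416198 = 1.306

1.306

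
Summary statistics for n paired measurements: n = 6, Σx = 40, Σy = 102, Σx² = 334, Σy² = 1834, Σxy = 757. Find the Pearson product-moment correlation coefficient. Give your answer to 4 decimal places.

S_xy = nΣxy − ΣxΣy = 6·757 − 40·102 = 4542 − 4080 = 462
S_xx = nΣx² − (Σx)² = 6·334 − 40² = 2004 − 1600 = 404
S_yy = nΣy² − (Σy)² = 6·1834 − 102² = 11004 − 10404 = 600
r = S_xy / √(S_xx·S_yy) = 462 / √(404·600) = 462 / √242400 = 462 / 492.3413 = 0.9384

0.9384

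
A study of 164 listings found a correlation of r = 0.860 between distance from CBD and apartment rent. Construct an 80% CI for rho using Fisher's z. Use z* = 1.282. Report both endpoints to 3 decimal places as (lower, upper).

z_r = atanh(0.860) = 1.293345;  SE = 1/√(n−3) = 1/√161 = 0.078811
z-limits: 1.293345 ± 1.282·0.078811 = 1.293345 ± 0.101036 = [1.192309, 1.394381]
ρ-limits: (tanh 1.192309, tanh 1.394381) = (0.831, 0.884)

(0.831, 0.884)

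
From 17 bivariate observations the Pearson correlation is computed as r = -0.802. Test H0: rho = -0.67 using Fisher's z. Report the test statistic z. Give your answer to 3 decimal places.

z_r = atanh(-0.802) = -1.104193,  z_0 = atanh(-0.67) = -0.810743
SE = 1/√(n−3) = 1/√14 = 0.267261
z = (z_r − z_0)/SE = (-1.104193 − (-0.810743)) / 0.267261 = -0.293450 / 0.267261 = -1.098

-1.098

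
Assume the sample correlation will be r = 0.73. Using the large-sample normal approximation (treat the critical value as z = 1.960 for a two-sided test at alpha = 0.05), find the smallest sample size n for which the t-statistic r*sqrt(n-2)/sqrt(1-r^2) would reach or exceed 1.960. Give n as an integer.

Need r·√(n−2)/√(1−r²) ≥ 1.960
√(n−2) ≥ 1.960·√(1−0.5329) / 0.73 = 1.960·0.683447 / 0.73 = 1.8350
n−2 ≥ 3.3672  ⇒  n ≥ 5.3672
Smallest integer n = 6

6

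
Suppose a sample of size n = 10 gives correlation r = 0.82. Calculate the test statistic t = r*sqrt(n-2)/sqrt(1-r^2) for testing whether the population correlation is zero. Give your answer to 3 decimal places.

t = r·√(n−2) / √(1−r²) with r = 0.82, n = 10
  = 0.82·√8 / √(1 − 0.6724)
  = 0.82·2.828427 / 0.572364
  = 2.319310 / 0.572364 = 4.052

4.052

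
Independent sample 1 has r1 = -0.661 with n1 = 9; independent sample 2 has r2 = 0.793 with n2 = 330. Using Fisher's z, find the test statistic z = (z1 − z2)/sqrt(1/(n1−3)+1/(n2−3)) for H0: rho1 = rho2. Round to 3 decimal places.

Fisher z-transforms: z1 = atanh(-0.661) = -0.794588, z2 = atanh(0.793) = 1.079463; difference d = -1.874051
Var(d) = 1/6 + 1/327 = 0.1666667 + 0.0030581 = 0.1697248
z = d/√Var(d) = -1.874051 / √0.1697248 = -1.874051 / 0.411977 = -4.549

-4.549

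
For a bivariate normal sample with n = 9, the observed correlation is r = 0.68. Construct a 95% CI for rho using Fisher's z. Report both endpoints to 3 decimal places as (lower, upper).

(0.029, 0.926)

Fisher z: z_r = atanh(r) = ½·ln((1+0.68)/(1−0.68)) = 0.829114
SE(z) = 1/√(n−3) = 1/√6 = 0.408248
95% ⇒ z* = 1.960; margin = 1.960·0.408248 = 0.800166
CI on z-scale: (0.028948, 1.629280)
Back-transform: tanh(0.028948) = 0.028940, tanh(1.629280) = 0.925959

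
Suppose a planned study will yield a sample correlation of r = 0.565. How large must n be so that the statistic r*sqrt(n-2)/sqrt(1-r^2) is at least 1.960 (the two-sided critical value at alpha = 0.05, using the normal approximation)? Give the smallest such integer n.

11

Need r·√(n−2)/√(1−r²) ≥ 1.960
√(n−2) ≥ 1.960·√(1−0.319225) / 0.565 = 1.960·0.825091 / 0.565 = 2.8623
n−2 ≥ 8.1928  ⇒  n ≥ 10.1928
Smallest integer n = 11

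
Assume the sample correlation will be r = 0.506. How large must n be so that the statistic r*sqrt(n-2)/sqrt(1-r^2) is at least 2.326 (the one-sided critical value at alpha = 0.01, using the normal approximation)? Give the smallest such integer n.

18

Need r·√(n−2)/√(1−r²) ≥ 2.326
√(n−2) ≥ 2.326·√(1−0.256036) / 0.506 = 2.326·0.862533 / 0.506 = 3.9649
n−2 ≥ 15.7204  ⇒  n ≥ 17.7204
Smallest integer n = 18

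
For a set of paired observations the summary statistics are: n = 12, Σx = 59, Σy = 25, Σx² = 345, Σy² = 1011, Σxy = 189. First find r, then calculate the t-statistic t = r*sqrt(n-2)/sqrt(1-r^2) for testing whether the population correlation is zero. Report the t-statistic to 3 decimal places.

S_xy = nΣxy − ΣxΣy = 12·189 − 59·25 = 2268 − 1475 = 793
S_xx = nΣx² − (Σx)² = 12·345 − 59² = 4140 − 3481 = 659
S_yy = nΣy² − (Σy)² = 12·1011 − 25² = 12132 − 625 = 11507
r = S_xy / √(S_xx·S_yy) = 793 / √(659·11507) = 793 / √7583113 = 793 / 2753.7453 = 0.2880
t = r·√(n−2)/√(1−r²) = 0.2880·√10 / √(1−0.082944) = 0.910736 / 0.957630 = 0.951

0.951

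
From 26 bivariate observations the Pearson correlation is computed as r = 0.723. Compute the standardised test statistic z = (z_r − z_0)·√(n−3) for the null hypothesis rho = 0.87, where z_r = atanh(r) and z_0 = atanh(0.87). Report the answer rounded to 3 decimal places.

-2.010

Fisher z: atanh(0.723) = 0.913902, atanh(0.87) = 1.333080
z = (z_r − z_0)·√(n−3) = (0.913902 − 1.333080)·√23 = -0.419178 · 4.795832 = -2.010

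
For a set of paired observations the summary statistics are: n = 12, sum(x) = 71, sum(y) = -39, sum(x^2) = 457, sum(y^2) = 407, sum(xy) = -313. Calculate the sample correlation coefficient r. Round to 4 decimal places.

-0.8086

Numerator: nΣxy − (Σx)(Σy) = 12·(-313) − (71)(-39) = -987
Denominator: √[(nΣx²−(Σx)²)(nΣy²−(Σy)²)]
  nΣx²−(Σx)² = 12·457 − 5041 = 443;  nΣy²−(Σy)² = 12·407 − 1521 = 3363
  √(443·3363) = √1489809 = 1220.5773
r = -987 / 1220.5773 = -0.8086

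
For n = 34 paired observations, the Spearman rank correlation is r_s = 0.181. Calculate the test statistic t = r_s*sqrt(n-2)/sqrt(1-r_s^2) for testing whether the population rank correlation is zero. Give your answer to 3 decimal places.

1.041

1 − r_s² = 1 − 0.032761 = 0.967239;  √(1−r_s²) = 0.983483
√(n−2) = √32 = 5.656854
t = r_s·√(n−2)/√(1−r_s²) = 0.181 · 5.656854 / 0.983483 = 1.041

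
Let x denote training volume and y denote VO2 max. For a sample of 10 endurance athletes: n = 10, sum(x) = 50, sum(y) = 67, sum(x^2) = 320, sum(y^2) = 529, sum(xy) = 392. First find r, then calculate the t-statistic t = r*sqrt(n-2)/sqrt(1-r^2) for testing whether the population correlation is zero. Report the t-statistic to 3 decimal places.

S_xy = nΣxy − ΣxΣy = 10·392 − 50·67 = 3920 − 3350 = 570
S_xx = nΣx² − (Σx)² = 10·320 − 50² = 3200 − 2500 = 700
S_yy = nΣy² − (Σy)² = 10·529 − 67² = 5290 − 4489 = 801
r = S_xy / √(S_xx·S_yy) = 570 / √(700·801) = 570 / √560700 = 570 / 748.7990 = 0.7612
t = r·√(n−2)/√(1−r²) = 0.7612·√8 / √(1−0.579425) = 2.152999 / 0.648518 = 3.320

3.320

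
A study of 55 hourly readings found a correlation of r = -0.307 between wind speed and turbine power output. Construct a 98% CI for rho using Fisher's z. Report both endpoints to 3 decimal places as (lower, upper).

(-0.565, 0.005)

z_r = atanh(-0.307) = -0.317230;  SE = 1/√(n−3) = 1/√52 = 0.138675
z-limits: -0.317230 ± 2.326·0.138675 = -0.317230 ± 0.322558 = [-0.639788, 0.005328]
ρ-limits: (tanh -0.639788, tanh 0.005328) = (-0.565, 0.005)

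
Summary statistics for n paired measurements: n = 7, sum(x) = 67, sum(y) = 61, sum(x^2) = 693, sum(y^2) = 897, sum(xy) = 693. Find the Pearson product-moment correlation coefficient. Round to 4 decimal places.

S_xy = nΣxy − ΣxΣy = 7·693 − 67·61 = 4851 − 4087 = 764
S_xx = nΣx² − (Σx)² = 7·693 − 67² = 4851 − 4489 = 362
S_yy = nΣy² − (Σy)² = 7·897 − 61² = 6279 − 3721 = 2558
r = S_xy / √(S_xx·S_yy) = 764 / √(362·2558) = 764 / √925996 = 764 / 962.2869 = 0.7939

0.7939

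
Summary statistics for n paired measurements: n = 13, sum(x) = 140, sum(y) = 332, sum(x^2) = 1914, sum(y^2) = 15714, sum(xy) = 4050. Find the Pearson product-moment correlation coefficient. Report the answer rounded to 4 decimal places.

S_xy = nΣxy − ΣxΣy = 13·4050 − 140·332 = 52650 − 46480 = 6170
S_xx = nΣx² − (Σx)² = 13·1914 − 140² = 24882 − 19600 = 5282
S_yy = nΣy² − (Σy)² = 13·15714 − 332² = 204282 − 110224 = 94058
r = S_xy / √(S_xx·S_yy) = 6170 / √(5282·94058) = 6170 / √496814356 = 6170 / 22289.3328 = 0.2768

0.2768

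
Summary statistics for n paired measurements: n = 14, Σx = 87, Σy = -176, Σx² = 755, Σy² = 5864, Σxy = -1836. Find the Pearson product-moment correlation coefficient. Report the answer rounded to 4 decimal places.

S_xy = nΣxy − ΣxΣy = 14·(-1836) − 87·(-176) = -25704 − (-15312) = -10392
S_xx = nΣx² − (Σx)² = 14·755 − 87² = 10570 − 7569 = 3001
S_yy = nΣy² − (Σy)² = 14·5864 − (-176)² = 82096 − 30976 = 51120
r = S_xy / √(S_xx·S_yy) = -10392 / √(3001·51120) = -10392 / √153411120 = -10392 / 12385.9243 = -0.8390

-0.8390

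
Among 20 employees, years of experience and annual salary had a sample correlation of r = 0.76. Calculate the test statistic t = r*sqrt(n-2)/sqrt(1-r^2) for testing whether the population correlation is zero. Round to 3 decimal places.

4.961

t = r·√(n−2) / √(1−r²) with r = 0.76, n = 20
  = 0.76·√18 / √(1 − 0.5776)
  = 0.76·4.242641 / 0.649923
  = 3.224407 / 0.649923 = 4.961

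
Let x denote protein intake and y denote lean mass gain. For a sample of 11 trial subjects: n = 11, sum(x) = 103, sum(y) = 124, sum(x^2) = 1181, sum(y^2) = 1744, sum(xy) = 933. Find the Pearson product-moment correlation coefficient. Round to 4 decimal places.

S_xy = nΣxy − ΣxΣy = 11·933 − 103·124 = 10263 − 12772 = -2509
S_xx = nΣx² − (Σx)² = 11·1181 − 103² = 12991 − 10609 = 2382
S_yy = nΣy² − (Σy)² = 11·1744 − 124² = 19184 − 15376 = 3808
r = S_xy / √(S_xx·S_yy) = -2509 / √(2382·3808) = -2509 / √9070656 = -2509 / 3011.7530 = -0.8331

-0.8331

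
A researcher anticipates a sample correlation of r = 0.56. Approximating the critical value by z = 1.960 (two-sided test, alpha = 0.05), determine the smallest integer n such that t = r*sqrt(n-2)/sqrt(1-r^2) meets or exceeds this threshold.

r√(n−2)/√(1−r²) ≥ 1.960  ⇔  n−2 ≥ (1.960)²·(1−r²)/r²
(1−r²)/r² = (1−0.3136)/0.3136 = 2.1888
n ≥ 2 + 3.8416·2.1888 = 2 + 8.4085 = 10.4085
⌈10.4085⌉ = 11

11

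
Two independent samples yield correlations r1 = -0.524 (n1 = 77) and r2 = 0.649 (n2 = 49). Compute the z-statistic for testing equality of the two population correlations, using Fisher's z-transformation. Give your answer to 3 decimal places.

z1 = atanh(-0.524) = -0.581838,  z2 = atanh(0.649) = 0.773569
SE = √(1/(n1−3) + 1/(n2−3)) = √(1/74 + 1/46) = √(0.0135135 + 0.0217391) = √0.0352526 = 0.187757
z = (z1 − z2)/SE = (-0.581838 − 0.773569) / 0.187757 = -1.355407 / 0.187757 = -7.219

-7.219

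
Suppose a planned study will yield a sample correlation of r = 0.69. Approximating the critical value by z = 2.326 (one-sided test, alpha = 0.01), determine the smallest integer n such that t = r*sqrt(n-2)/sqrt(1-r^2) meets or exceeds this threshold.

8

Need r·√(n−2)/√(1−r²) ≥ 2.326
√(n−2) ≥ 2.326·√(1−0.4761) / 0.69 = 2.326·0.723809 / 0.69 = 2.4400
n−2 ≥ 5.9536  ⇒  n ≥ 7.9536
Smallest integer n = 8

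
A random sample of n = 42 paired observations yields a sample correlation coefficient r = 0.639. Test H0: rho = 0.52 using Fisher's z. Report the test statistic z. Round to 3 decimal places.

z_r = atanh(0.639) = 0.756482,  z_0 = atanh(0.52) = 0.576340
SE = 1/√(n−3) = 1/√39 = 0.160128
z = (z_r − z_0)/SE = (0.756482 − 0.576340) / 0.160128 = 0.180142 / 0.160128 = 1.125

1.125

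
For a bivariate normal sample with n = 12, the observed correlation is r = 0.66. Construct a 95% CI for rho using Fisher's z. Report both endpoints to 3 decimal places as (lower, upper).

z_r = atanh(0.66) = 0.792814;  SE = 1/√(n−3) = 1/√9 = 0.333333
z-limits: 0.792814 ± 1.960·0.333333 = 0.792814 ± 0.653333 = [0.139481, 1.446147]
ρ-limits: (tanh 0.139481, tanh 1.446147) = (0.139, 0.895)

(0.139, 0.895)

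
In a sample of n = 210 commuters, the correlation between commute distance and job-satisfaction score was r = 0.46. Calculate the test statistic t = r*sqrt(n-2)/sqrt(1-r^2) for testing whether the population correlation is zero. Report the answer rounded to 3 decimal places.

7.472

1 − r² = 1 − 0.2116 = 0.7884;  √(1−r²) = 0.887919
√(n−2) = √208 = 14.422205
t = r·√(n−2)/√(1−r²) = 0.46 · 14.422205 / 0.887919 = 7.472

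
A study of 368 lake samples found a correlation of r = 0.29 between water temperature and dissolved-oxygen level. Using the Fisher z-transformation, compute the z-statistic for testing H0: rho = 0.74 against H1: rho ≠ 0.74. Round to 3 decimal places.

Fisher z: atanh(0.29) = 0.298566, atanh(0.74) = 0.950479
z = (z_r − z_0)·√(n−3) = (0.298566 − 0.950479)·√365 = -0.651913 · 19.104973 = -12.455

-12.455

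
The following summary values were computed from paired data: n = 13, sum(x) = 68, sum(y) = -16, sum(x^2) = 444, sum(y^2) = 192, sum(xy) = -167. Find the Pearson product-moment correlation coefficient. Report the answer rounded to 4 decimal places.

Numerator: nΣxy − (Σx)(Σy) = 13·(-167) − (68)(-16) = -1083
Denominator: √[(nΣx²−(Σx)²)(nΣy²−(Σy)²)]
  nΣx²−(Σx)² = 13·444 − 4624 = 1148;  nΣy²−(Σy)² = 13·192 − 256 = 2240
  √(1148·2240) = √2571520 = 1603.5960
r = -1083 / 1603.5960 = -0.6754

-0.6754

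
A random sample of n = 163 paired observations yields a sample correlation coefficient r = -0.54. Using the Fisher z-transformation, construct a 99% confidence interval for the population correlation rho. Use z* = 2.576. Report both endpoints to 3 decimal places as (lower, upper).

Fisher z: z_r = atanh(r) = ½·ln((1+(-0.54))/(1−(-0.54))) = -0.604156
SE(z) = 1/√(n−3) = 1/√160 = 0.079057
99% ⇒ z* = 2.576; margin = 2.576·0.079057 = 0.203651
CI on z-scale: (-0.807807, -0.400505)
Back-transform: tanh(-0.807807) = -0.668379, tanh(-0.400505) = -0.380381

(-0.668, -0.380)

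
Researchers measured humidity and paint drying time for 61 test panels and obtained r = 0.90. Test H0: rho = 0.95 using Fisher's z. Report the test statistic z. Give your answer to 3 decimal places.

Fisher z: atanh(0.90) = 1.472219, atanh(0.95) = 1.831781
z = (z_r − z_0)·√(n−3) = (1.472219 − 1.831781)·√58 = -0.359562 · 7.615773 = -2.738

-2.738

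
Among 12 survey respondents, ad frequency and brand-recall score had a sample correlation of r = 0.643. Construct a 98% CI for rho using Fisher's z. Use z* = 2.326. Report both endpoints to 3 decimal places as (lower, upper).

Fisher z: z_r = atanh(r) = ½·ln((1+0.643)/(1−0.643)) = 0.763272
SE(z) = 1/√(n−3) = 1/√9 = 0.333333
98% ⇒ z* = 2.326; margin = 2.326·0.333333 = 0.775333
CI on z-scale: (-0.012061, 1.538605)
Back-transform: tanh(-0.012061) = -0.012060, tanh(1.538605) = 0.911886

(-0.012, 0.912)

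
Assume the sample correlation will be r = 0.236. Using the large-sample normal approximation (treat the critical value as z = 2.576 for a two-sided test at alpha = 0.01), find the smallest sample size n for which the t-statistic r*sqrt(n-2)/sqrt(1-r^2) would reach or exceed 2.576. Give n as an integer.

r√(n−2)/√(1−r²) ≥ 2.576  ⇔  n−2 ≥ (2.576)²·(1−r²)/r²
(1−r²)/r² = (1−0.055696)/0.055696 = 16.9546
n ≥ 2 + 6.635776·16.9546 = 2 + 112.5069 = 114.5069
⌈114.5069⌉ = 115

115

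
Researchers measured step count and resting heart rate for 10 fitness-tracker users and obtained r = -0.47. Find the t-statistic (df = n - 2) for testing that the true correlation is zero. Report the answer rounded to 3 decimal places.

-1.506

1 − r² = 1 − 0.2209 = 0.7791;  √(1−r²) = 0.882666
√(n−2) = √8 = 2.828427
t = r·√(n−2)/√(1−r²) = -0.47 · 2.828427 / 0.882666 = -1.506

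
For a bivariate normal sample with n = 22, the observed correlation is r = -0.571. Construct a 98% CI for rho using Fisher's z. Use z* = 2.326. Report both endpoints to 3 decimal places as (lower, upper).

(-0.828, -0.115)

Fisher z: z_r = atanh(r) = ½·ln((1+(-0.571))/(1−(-0.571))) = -0.649005
SE(z) = 1/√(n−3) = 1/√19 = 0.229416
98% ⇒ z* = 2.326; margin = 2.326·0.229416 = 0.533622
CI on z-scale: (-1.182627, -0.115383)
Back-transform: tanh(-1.182627) = -0.828278, tanh(-0.115383) = -0.114874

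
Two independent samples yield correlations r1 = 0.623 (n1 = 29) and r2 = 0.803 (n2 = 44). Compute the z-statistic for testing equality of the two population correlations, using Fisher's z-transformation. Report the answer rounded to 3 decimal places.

Fisher z-transforms: z1 = atanh(0.623) = 0.729893, z2 = atanh(0.803) = 1.107002; difference d = -0.377109
Var(d) = 1/26 + 1/41 = 0.0384615 + 0.0243902 = 0.0628517
z = d/√Var(d) = -0.377109 / √0.0628517 = -0.377109 / 0.250702 = -1.504

-1.504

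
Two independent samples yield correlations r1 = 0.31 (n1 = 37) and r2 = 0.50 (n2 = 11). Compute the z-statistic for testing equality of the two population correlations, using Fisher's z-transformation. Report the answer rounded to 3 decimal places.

-0.582

z1 = atanh(0.31) = 0.320545,  z2 = atanh(0.50) = 0.549306
SE = √(1/(n1−3) + 1/(n2−3)) = √(1/34 + 1/8) = √(0.0294118 + 0.1250000) = √0.1544118 = 0.392953
z = (z1 − z2)/SE = (0.320545 − 0.549306) / 0.392953 = -0.228761 / 0.392953 = -0.582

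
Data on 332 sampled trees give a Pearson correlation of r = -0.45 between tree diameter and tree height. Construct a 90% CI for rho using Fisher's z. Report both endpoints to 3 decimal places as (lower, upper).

(-0.519, -0.375)

z_r = atanh(-0.45) = -0.484700;  SE = 1/√(n−3) = 1/√329 = 0.055132
z-limits: -0.484700 ± 1.645·0.055132 = -0.484700 ± 0.090692 = [-0.575392, -0.394008]
ρ-limits: (tanh -0.575392, tanh -0.394008) = (-0.519, -0.375)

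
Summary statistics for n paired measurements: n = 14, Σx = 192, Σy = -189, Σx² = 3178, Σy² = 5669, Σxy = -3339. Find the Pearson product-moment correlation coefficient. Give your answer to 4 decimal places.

-0.5732

Numerator: nΣxy − (Σx)(Σy) = 14·(-3339) − (192)(-189) = -10458
Denominator: √[(nΣx²−(Σx)²)(nΣy²−(Σy)²)]
  nΣx²−(Σx)² = 14·3178 − 36864 = 7628;  nΣy²−(Σy)² = 14·5669 − 35721 = 43645
  √(7628·43645) = √332924060 = 18246.2067
r = -10458 / 18246.2067 = -0.5732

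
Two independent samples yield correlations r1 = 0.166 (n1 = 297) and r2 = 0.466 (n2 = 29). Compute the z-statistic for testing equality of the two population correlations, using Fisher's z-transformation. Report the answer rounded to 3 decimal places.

z1 = atanh(0.166) = 0.167550,  z2 = atanh(0.466) = 0.504949
SE = √(1/(n1−3) + 1/(n2−3)) = √(1/294 + 1/26) = √(0.0034014 + 0.0384615) = √0.0418629 = 0.204604
z = (z1 − z2)/SE = (0.167550 − 0.504949) / 0.204604 = -0.337399 / 0.204604 = -1.649

-1.649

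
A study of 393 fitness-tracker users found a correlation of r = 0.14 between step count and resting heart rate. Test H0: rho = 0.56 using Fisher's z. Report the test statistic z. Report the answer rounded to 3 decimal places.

z_r = atanh(0.14) = 0.140926,  z_0 = atanh(0.56) = 0.632833
SE = 1/√(n−3) = 1/√390 = 0.050637
z = (z_r − z_0)/SE = (0.140926 − 0.632833) / 0.050637 = -0.491907 / 0.050637 = -9.714

-9.714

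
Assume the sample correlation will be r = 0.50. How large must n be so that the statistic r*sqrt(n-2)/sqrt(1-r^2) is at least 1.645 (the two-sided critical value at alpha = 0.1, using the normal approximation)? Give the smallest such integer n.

Need r·√(n−2)/√(1−r²) ≥ 1.645
√(n−2) ≥ 1.645·√(1−0.2500) / 0.50 = 1.645·0.866025 / 0.50 = 2.8492
n−2 ≥ 8.1179  ⇒  n ≥ 10.1179
Smallest integer n = 11

11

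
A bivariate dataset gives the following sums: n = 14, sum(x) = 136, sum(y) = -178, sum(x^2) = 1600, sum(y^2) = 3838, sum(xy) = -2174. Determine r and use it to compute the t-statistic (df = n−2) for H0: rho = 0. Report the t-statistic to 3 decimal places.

S_xy = nΣxy − ΣxΣy = 14·(-2174) − 136·(-178) = -30436 − (-24208) = -6228
S_xx = nΣx² − (Σx)² = 14·1600 − 136² = 22400 − 18496 = 3904
S_yy = nΣy² − (Σy)² = 14·3838 − (-178)² = 53732 − 31684 = 22048
r = S_xy / √(S_xx·S_yy) = -6228 / √(3904·22048) = -6228 / √86075392 = -6228 / 9277.6825 = -0.6713
t = r·√(n−2)/√(1−r²) = -0.6713·√12 / √(1−0.450644) = -2.325451 / 0.741186 = -3.137

-3.137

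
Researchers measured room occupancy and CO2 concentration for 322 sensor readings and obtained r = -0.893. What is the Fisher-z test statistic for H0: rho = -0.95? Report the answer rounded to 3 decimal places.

z_r = atanh(-0.893) = -1.436545,  z_0 = atanh(-0.95) = -1.831781
SE = 1/√(n−3) = 1/√319 = 0.055989
z = (z_r − z_0)/SE = (-1.436545 − (-1.831781)) / 0.055989 = 0.395236 / 0.055989 = 7.059

7.059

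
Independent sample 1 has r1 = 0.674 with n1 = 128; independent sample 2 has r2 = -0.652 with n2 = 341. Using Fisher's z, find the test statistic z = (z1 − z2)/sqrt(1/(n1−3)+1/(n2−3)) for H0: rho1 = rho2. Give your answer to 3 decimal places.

z1 = atanh(0.674) = 0.818037,  z2 = atanh(-0.652) = -0.778770
SE = √(1/(n1−3) + 1/(n2−3)) = √(1/125 + 1/338) = √(0.0080000 + 0.0029586) = √0.0109586 = 0.104683
z = (z1 − z2)/SE = (0.818037 − (-0.778770)) / 0.104683 = 1.596807 / 0.104683 = 15.254

15.254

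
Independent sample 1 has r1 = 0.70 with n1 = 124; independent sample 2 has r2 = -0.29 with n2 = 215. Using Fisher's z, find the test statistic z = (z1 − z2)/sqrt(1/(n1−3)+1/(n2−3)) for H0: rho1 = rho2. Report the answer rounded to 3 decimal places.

10.233

Fisher z-transforms: z1 = atanh(0.70) = 0.867301, z2 = atanh(-0.29) = -0.298566; difference d = 1.165867
Var(d) = 1/121 + 1/212 = 0.0082645 + 0.0047170 = 0.0129815
z = d/√Var(d) = 1.165867 / √0.0129815 = 1.165867 / 0.113936 = 10.233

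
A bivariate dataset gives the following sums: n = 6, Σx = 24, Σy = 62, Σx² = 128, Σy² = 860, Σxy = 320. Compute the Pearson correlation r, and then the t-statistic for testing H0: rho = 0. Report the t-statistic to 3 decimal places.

3.362

Numerator: nΣxy − (Σx)(Σy) = 6·320 − (24)(62) = 432
Denominator: √[(nΣx²−(Σx)²)(nΣy²−(Σy)²)]
  nΣx²−(Σx)² = 6·128 − 576 = 192;  nΣy²−(Σy)² = 6·860 − 3844 = 1316
  √(192·1316) = √252672 = 502.6649
r = 432 / 502.6649 = 0.8594
t = r·√(n−2)/√(1−r²) = 0.8594·√4 / √(1−0.738568) = 1.718800 / 0.511304 = 3.362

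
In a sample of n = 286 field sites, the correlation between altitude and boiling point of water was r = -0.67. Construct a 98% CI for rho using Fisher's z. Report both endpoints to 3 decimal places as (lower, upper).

(-0.739, -0.587)

Fisher z: z_r = atanh(r) = ½·ln((1+(-0.67))/(1−(-0.67))) = -0.810743
SE(z) = 1/√(n−3) = 1/√283 = 0.059444
98% ⇒ z* = 2.326; margin = 2.326·0.059444 = 0.138267
CI on z-scale: (-0.949010, -0.672476)
Back-transform: tanh(-0.949010) = -0.739335, tanh(-0.672476) = -0.586606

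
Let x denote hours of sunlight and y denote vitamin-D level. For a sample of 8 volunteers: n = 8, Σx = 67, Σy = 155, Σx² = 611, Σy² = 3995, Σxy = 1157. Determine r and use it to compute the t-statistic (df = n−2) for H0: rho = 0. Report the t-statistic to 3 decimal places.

S_xy = nΣxy − ΣxΣy = 8·1157 − 67·155 = 9256 − 10385 = -1129
S_xx = nΣx² − (Σx)² = 8·611 − 67² = 4888 − 4489 = 399
S_yy = nΣy² − (Σy)² = 8·3995 − 155² = 31960 − 24025 = 7935
r = S_xy / √(S_xx·S_yy) = -1129 / √(399·7935) = -1129 / √3166065 = -1129 / 1779.3440 = -0.6345
t = r·√(n−2)/√(1−r²) = -0.6345·√6 / √(1−0.402590) = -1.554201 / 0.772923 = -2.011

-2.011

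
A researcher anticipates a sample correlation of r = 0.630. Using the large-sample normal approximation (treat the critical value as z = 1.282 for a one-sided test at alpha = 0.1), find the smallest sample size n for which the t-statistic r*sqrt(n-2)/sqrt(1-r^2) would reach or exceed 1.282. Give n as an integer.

5

Need r·√(n−2)/√(1−r²) ≥ 1.282
√(n−2) ≥ 1.282·√(1−0.396900) / 0.630 = 1.282·0.776595 / 0.630 = 1.5803
n−2 ≥ 2.4973  ⇒  n ≥ 4.4973
Smallest integer n = 5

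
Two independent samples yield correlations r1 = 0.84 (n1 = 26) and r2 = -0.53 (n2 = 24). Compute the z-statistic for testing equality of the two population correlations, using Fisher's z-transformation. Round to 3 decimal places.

6.001

Fisher z-transforms: z1 = atanh(0.84) = 1.221174, z2 = atanh(-0.53) = -0.590145; difference d = 1.811319
Var(d) = 1/23 + 1/21 = 0.0434783 + 0.0476190 = 0.0910973
z = d/√Var(d) = 1.811319 / √0.0910973 = 1.811319 / 0.301823 = 6.001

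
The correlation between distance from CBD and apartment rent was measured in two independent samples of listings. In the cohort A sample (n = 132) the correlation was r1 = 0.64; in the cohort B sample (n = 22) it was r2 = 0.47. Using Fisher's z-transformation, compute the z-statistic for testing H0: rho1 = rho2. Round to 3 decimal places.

Fisher z-transforms: z1 = atanh(0.64) = 0.758174, z2 = atanh(0.47) = 0.510070; difference d = 0.248104
Var(d) = 1/129 + 1/19 = 0.0077519 + 0.0526316 = 0.0603835
z = d/√Var(d) = 0.248104 / √0.0603835 = 0.248104 / 0.245731 = 1.010

1.010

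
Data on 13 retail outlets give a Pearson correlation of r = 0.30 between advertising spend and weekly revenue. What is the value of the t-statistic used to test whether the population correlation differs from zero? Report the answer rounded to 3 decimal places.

1.043

t = r·√(n−2) / √(1−r²) with r = 0.30, n = 13
  = 0.30·√11 / √(1 − 0.0900)
  = 0.30·3.316625 / 0.953939
  = 0.994988 / 0.953939 = 1.043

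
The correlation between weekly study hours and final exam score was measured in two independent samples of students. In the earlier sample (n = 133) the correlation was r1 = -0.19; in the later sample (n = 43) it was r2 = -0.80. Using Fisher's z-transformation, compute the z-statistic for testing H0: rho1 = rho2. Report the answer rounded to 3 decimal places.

Fisher z-transforms: z1 = atanh(-0.19) = -0.192337, z2 = atanh(-0.80) = -1.098612; difference d = 0.906275
Var(d) = 1/130 + 1/40 = 0.0076923 + 0.0250000 = 0.0326923
z = d/√Var(d) = 0.906275 / √0.0326923 = 0.906275 / 0.180810 = 5.012

5.012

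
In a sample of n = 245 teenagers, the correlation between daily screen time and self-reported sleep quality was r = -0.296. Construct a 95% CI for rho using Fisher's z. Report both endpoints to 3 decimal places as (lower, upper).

Fisher z: z_r = atanh(r) = ½·ln((1+(-0.296))/(1−(-0.296))) = -0.305130
SE(z) = 1/√(n−3) = 1/√242 = 0.064282
95% ⇒ z* = 1.960; margin = 1.960·0.064282 = 0.125993
CI on z-scale: (-0.431123, -0.179137)
Back-transform: tanh(-0.431123) = -0.406259, tanh(-0.179137) = -0.177245

(-0.406, -0.177)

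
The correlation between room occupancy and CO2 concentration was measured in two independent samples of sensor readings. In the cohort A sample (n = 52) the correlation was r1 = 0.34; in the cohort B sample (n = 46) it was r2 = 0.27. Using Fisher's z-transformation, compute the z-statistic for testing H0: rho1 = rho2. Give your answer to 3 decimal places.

0.370

Fisher z-transforms: z1 = atanh(0.34) = 0.354093, z2 = atanh(0.27) = 0.276864; difference d = 0.077229
Var(d) = 1/49 + 1/43 = 0.0204082 + 0.0232558 = 0.0436640
z = d/√Var(d) = 0.077229 / √0.0436640 = 0.077229 / 0.208959 = 0.370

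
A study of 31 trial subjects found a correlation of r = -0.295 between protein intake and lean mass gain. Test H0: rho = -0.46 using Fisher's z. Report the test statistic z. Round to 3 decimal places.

1.023

z_r = atanh(-0.295) = -0.304034,  z_0 = atanh(-0.46) = -0.497311
SE = 1/√(n−3) = 1/√28 = 0.188982
z = (z_r − z_0)/SE = (-0.304034 − (-0.497311)) / 0.188982 = 0.193277 / 0.188982 = 1.023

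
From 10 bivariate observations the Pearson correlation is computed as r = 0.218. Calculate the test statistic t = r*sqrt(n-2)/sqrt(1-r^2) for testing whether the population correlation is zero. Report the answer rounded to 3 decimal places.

1 − r² = 1 − 0.047524 = 0.952476;  √(1−r²) = 0.975949
√(n−2) = √8 = 2.828427
t = r·√(n−2)/√(1−r²) = 0.218 · 2.828427 / 0.975949 = 0.632

0.632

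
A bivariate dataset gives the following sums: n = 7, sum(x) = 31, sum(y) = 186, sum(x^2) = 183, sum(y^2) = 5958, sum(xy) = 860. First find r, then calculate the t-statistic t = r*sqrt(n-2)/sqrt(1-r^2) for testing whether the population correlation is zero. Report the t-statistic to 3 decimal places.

0.382

Numerator: nΣxy − (Σx)(Σy) = 7·860 − (31)(186) = 254
Denominator: √[(nΣx²−(Σx)²)(nΣy²−(Σy)²)]
  nΣx²−(Σx)² = 7·183 − 961 = 320;  nΣy²−(Σy)² = 7·5958 − 34596 = 7110
  √(320·7110) = √2275200 = 1508.3766
r = 254 / 1508.3766 = 0.1684
t = r·√(n−2)/√(1−r²) = 0.1684·√5 / √(1−0.028359) = 0.376554 / 0.985719 = 0.382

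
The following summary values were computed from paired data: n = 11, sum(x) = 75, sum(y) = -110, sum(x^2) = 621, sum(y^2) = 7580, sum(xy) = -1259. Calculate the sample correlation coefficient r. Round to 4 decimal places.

Numerator: nΣxy − (Σx)(Σy) = 11·(-1259) − (75)(-110) = -5599
Denominator: √[(nΣx²−(Σx)²)(nΣy²−(Σy)²)]
  nΣx²−(Σx)² = 11·621 − 5625 = 1206;  nΣy²−(Σy)² = 11·7580 − 12100 = 71280
  √(1206·71280) = √85963680 = 9271.6600
r = -5599 / 9271.6600 = -0.6039

-0.6039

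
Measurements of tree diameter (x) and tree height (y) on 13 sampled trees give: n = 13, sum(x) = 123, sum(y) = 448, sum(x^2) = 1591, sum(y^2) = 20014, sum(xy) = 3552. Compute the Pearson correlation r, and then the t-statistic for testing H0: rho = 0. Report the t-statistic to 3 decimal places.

-1.870

Numerator: nΣxy − (Σx)(Σy) = 13·3552 − (123)(448) = -8928
Denominator: √[(nΣx²−(Σx)²)(nΣy²−(Σy)²)]
  nΣx²−(Σx)² = 13·1591 − 15129 = 5554;  nΣy²−(Σy)² = 13·20014 − 200704 = 59478
  √(5554·59478) = √330340812 = 18175.2802
r = -8928 / 18175.2802 = -0.4912
t = r·√(n−2)/√(1−r²) = -0.4912·√11 / √(1−0.241277) = -1.629126 / 0.871047 = -1.870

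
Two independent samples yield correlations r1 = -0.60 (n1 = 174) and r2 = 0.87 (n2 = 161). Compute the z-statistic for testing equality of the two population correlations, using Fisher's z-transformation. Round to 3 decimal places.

z1 = atanh(-0.60) = -0.693147,  z2 = atanh(0.87) = 1.333080
SE = √(1/(n1−3) + 1/(n2−3)) = √(1/171 + 1/158) = √(0.0058480 + 0.0063291) = √0.0121771 = 0.110350
z = (z1 − z2)/SE = (-0.693147 − 1.333080) / 0.110350 = -2.026227 / 0.110350 = -18.362

-18.362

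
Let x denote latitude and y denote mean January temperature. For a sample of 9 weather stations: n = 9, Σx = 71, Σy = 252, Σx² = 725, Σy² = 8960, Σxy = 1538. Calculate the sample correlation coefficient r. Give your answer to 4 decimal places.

-0.8031

S_xy = nΣxy − ΣxΣy = 9·1538 − 71·252 = 13842 − 17892 = -4050
S_xx = nΣx² − (Σx)² = 9·725 − 71² = 6525 − 5041 = 1484
S_yy = nΣy² − (Σy)² = 9·8960 − 252² = 80640 − 63504 = 17136
r = S_xy / √(S_xx·S_yy) = -4050 / √(1484·17136) = -4050 / √25429824 = -4050 / 5042.7992 = -0.8031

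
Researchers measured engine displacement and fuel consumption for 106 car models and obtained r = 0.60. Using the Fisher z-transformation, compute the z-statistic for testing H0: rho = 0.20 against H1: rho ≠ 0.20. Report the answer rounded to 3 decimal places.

4.977

z_r = atanh(0.60) = 0.693147,  z_0 = atanh(0.20) = 0.202733
SE = 1/√(n−3) = 1/√103 = 0.098533
z = (z_r − z_0)/SE = (0.693147 − 0.202733) / 0.098533 = 0.490414 / 0.098533 = 4.977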